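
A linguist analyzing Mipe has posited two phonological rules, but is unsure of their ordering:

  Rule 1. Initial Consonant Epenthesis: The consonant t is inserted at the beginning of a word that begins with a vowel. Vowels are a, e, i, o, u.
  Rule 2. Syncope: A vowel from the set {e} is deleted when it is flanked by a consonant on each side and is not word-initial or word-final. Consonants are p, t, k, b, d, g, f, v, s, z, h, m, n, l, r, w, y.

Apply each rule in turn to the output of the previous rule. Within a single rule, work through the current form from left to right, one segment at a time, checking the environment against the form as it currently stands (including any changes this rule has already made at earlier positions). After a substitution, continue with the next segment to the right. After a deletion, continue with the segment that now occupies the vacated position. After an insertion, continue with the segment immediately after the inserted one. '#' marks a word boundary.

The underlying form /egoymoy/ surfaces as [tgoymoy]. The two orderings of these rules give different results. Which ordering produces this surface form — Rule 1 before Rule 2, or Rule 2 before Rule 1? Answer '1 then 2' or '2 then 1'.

1 then 2

Order 1 then 2:
  1 Initial Consonant Epenthesis: [egoymoy] → [tegoymoy]
  2 Syncope: [tegoymoy] → [tgoymoy]
  result: [tgoymoy]
Order 2 then 1:
  2 Syncope: no change — [egoymoy]
  1 Initial Consonant Epenthesis: [egoymoy] → [tegoymoy]
  result: [tegoymoy]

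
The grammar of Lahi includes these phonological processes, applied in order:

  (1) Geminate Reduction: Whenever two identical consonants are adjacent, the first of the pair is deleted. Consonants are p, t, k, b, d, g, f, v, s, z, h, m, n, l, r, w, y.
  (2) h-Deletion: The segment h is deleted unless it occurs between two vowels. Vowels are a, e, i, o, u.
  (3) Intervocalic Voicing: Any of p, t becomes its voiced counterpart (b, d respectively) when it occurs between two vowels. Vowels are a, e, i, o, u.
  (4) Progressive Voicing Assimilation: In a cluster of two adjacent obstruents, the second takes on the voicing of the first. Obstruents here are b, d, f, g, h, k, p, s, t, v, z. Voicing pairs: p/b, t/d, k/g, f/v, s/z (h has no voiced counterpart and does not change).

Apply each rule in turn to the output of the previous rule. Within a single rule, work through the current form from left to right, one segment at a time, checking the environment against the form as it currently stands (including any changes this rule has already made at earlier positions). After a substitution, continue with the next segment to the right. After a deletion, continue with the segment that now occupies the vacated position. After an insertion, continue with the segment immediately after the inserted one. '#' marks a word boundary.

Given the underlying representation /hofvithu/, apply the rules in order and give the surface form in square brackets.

(1) Geminate Reduction: no change — [hofvithu]
(2) h-Deletion: [hofvithu] → [ofvitu]
(3) Intervocalic Voicing: [ofvitu] → [ofvidu]
(4) Progressive Voicing Assimilation: [ofvidu] → [offidu]

[offidu]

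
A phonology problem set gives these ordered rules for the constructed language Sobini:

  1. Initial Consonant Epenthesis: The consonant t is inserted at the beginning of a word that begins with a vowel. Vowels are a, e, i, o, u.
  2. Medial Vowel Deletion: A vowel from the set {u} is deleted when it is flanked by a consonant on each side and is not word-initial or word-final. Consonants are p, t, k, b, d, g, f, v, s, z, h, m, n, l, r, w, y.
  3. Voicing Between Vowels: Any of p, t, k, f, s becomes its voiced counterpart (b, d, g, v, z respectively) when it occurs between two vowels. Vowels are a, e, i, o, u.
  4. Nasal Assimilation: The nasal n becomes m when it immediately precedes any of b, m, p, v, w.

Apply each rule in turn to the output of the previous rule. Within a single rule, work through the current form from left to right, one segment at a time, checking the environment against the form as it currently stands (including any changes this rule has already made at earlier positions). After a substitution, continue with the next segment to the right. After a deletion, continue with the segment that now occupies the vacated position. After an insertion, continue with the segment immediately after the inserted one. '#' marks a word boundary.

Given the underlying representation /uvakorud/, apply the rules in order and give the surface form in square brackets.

[tvagord]

1 Initial Consonant Epenthesis: [uvakorud] → [tuvakorud]
2 Medial Vowel Deletion: [tuvakorud] → [tvakord]
3 Voicing Between Vowels: [tvakord] → [tvagord]
4 Nasal Assimilation: no change — [tvagord]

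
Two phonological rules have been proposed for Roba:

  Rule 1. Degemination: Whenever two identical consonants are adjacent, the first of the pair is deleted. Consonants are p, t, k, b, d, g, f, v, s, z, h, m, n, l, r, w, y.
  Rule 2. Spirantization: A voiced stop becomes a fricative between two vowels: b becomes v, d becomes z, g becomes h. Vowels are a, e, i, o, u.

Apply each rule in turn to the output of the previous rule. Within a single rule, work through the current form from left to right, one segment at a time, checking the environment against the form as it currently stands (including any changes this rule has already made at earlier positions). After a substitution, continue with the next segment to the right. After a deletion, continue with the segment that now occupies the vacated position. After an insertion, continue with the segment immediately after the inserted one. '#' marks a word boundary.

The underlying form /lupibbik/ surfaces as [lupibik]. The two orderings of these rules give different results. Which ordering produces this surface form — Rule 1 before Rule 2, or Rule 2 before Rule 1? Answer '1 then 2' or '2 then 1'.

Order 1 then 2:
  1 Degemination: [lupibbik] → [lupibik]
  2 Spirantization: [lupibik] → [lupivik]
  result: [lupivik]
Order 2 then 1:
  2 Spirantization: no change — [lupibbik]
  1 Degemination: [lupibbik] → [lupibik]
  result: [lupibik]

2 then 1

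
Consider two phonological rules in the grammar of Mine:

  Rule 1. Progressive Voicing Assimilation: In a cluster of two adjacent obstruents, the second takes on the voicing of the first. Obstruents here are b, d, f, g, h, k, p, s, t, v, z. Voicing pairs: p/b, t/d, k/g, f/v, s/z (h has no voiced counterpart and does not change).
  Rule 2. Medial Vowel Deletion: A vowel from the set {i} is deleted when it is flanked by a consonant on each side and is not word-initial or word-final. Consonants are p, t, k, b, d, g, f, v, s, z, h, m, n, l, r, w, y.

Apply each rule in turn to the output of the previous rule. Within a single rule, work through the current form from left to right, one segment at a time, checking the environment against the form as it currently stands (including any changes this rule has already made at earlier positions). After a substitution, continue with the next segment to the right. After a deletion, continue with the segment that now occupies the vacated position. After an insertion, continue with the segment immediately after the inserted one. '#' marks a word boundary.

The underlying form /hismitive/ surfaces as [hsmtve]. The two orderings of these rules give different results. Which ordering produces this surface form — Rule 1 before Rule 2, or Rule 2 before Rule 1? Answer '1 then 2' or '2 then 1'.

Order 1 then 2:
  1 Progressive Voicing Assimilation: no change — [hismitive]
  2 Medial Vowel Deletion: [hismitive] → [hsmtve]
  result: [hsmtve]
Order 2 then 1:
  2 Medial Vowel Deletion: [hismitive] → [hsmtve]
  1 Progressive Voicing Assimilation: [hsmtve] → [hsmtfe]
  result: [hsmtfe]

1 then 2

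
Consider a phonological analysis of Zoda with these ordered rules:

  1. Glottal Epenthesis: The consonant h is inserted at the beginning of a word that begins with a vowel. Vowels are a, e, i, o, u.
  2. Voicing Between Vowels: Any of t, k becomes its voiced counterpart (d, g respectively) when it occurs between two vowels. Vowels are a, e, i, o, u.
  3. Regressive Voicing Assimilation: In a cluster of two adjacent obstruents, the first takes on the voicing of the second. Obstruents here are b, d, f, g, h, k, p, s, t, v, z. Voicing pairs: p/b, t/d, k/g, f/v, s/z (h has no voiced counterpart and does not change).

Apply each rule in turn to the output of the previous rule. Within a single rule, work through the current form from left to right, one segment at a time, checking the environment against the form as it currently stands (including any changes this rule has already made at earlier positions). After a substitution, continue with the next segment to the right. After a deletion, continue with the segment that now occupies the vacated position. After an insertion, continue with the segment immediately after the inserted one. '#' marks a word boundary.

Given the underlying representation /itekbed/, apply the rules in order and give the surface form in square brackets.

[hidegbed]

1 Glottal Epenthesis: [itekbed] → [hitekbed]
2 Voicing Between Vowels: [hitekbed] → [hidekbed]
3 Regressive Voicing Assimilation: [hidekbed] → [hidegbed]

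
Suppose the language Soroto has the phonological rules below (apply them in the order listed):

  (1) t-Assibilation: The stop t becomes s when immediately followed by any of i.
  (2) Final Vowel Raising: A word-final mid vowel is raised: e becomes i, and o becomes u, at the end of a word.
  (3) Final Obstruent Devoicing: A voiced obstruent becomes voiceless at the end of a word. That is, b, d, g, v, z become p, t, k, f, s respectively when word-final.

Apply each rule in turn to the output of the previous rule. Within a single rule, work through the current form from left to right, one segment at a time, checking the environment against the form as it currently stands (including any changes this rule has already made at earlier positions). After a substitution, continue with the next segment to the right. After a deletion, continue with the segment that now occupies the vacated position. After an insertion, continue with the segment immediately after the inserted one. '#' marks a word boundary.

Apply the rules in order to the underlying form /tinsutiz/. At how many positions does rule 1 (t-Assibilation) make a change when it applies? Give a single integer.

(1) t-Assibilation: [tinsutiz] → [sinsusiz]
(2) Final Vowel Raising: no change — [sinsusiz]
(3) Final Obstruent Devoicing: [sinsusiz] → [sinsusis]
Rule 1 changed 2 position(s).

2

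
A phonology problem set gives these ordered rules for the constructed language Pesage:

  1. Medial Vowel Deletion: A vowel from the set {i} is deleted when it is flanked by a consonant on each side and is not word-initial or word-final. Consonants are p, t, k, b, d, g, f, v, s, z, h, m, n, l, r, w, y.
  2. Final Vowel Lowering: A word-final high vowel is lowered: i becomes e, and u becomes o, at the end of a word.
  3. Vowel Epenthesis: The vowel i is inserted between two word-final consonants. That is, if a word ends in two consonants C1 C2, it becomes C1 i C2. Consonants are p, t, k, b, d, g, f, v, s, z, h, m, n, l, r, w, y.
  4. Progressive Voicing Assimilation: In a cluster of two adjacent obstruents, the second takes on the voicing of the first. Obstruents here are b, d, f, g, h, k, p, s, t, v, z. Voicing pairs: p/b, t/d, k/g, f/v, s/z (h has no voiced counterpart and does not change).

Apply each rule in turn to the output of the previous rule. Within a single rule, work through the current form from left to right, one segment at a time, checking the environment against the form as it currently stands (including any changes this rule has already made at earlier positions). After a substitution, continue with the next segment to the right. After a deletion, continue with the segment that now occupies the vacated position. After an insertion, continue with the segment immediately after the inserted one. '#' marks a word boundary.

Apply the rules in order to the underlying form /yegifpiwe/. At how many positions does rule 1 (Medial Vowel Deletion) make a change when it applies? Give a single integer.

2

1 Medial Vowel Deletion: [yegifpiwe] → [yegfpwe]
2 Final Vowel Lowering: no change — [yegfpwe]
3 Vowel Epenthesis: no change — [yegfpwe]
4 Progressive Voicing Assimilation: [yegfpwe] → [yegvbwe]
Rule 1 changed 2 position(s).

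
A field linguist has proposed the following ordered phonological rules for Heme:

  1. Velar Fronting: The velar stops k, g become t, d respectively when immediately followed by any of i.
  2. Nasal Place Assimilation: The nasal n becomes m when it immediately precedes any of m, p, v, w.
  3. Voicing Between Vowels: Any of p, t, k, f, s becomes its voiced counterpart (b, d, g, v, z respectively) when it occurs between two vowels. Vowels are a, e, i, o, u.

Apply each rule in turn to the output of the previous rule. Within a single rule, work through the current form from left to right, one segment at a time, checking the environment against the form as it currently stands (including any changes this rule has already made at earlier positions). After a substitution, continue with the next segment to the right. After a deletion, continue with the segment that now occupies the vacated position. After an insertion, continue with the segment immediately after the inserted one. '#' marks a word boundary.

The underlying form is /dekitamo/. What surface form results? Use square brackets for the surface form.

[dedidamo]

1 Velar Fronting: [dekitamo] → [detitamo]
2 Nasal Place Assimilation: no change — [detitamo]
3 Voicing Between Vowels: [detitamo] → [dedidamo]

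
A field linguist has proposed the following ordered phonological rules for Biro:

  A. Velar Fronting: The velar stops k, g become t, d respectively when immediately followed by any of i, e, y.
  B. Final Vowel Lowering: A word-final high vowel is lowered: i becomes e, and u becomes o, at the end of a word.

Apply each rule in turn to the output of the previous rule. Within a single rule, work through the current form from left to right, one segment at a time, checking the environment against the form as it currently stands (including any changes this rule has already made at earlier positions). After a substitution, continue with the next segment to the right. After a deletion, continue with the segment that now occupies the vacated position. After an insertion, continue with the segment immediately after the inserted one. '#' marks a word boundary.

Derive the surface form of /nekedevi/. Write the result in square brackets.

A Velar Fronting: [nekedevi] → [netedevi]
B Final Vowel Lowering: [netedevi] → [netedeve]

[netedeve]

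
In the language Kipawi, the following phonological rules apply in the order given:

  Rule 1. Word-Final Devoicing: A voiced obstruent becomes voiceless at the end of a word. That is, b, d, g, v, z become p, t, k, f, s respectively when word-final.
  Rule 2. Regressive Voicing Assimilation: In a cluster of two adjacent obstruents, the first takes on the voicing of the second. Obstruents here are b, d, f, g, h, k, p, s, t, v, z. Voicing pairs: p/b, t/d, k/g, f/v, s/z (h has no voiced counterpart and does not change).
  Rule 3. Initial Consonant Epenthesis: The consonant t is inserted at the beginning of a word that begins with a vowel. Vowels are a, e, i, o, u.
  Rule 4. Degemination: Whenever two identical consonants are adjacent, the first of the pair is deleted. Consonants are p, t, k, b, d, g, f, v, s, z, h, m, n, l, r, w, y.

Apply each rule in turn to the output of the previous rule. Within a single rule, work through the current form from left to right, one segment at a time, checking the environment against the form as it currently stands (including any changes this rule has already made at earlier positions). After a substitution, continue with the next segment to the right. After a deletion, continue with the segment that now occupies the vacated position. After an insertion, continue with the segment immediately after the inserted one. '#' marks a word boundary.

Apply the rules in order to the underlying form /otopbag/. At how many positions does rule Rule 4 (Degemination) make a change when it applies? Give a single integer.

1

Rule 1 Word-Final Devoicing: [otopbag] → [otopbak]
Rule 2 Regressive Voicing Assimilation: [otopbak] → [otobbak]
Rule 3 Initial Consonant Epenthesis: [otobbak] → [totobbak]
Rule 4 Degemination: [totobbak] → [totobak]
Rule Rule 4 changed 1 position(s).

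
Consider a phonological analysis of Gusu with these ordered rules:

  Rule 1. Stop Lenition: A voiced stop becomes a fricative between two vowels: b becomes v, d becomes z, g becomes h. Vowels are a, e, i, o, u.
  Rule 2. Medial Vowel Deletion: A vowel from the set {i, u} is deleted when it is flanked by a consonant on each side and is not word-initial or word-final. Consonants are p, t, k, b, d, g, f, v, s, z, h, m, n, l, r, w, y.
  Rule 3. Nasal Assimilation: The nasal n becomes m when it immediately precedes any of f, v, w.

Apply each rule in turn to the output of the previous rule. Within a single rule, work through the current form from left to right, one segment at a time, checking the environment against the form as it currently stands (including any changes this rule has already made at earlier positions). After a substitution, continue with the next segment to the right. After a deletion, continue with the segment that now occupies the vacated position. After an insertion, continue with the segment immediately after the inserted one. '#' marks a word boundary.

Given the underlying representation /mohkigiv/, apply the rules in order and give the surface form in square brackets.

[mohkhv]

Rule 1 Stop Lenition: [mohkigiv] → [mohkihiv]
Rule 2 Medial Vowel Deletion: [mohkihiv] → [mohkhv]
Rule 3 Nasal Assimilation: no change — [mohkhv]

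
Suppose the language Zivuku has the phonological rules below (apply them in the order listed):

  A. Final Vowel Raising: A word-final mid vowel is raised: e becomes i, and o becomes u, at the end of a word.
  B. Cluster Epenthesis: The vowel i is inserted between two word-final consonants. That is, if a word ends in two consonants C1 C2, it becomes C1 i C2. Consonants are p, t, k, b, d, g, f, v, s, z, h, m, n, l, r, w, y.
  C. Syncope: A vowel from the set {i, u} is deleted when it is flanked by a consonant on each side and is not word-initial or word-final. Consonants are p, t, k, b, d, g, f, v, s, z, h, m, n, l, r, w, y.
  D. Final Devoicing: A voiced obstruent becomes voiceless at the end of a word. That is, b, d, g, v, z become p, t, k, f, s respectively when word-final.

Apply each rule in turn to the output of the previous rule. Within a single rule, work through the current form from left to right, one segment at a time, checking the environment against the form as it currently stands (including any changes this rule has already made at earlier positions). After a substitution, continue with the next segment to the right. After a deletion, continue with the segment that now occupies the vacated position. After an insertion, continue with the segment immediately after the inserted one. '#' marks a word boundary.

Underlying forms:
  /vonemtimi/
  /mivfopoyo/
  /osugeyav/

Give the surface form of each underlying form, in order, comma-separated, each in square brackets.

/vonemtimi/:
  A Final Vowel Raising: no change — [vonemtimi]
  B Cluster Epenthesis: no change — [vonemtimi]
  C Syncope: [vonemtimi] → [vonemtmi]
  D Final Devoicing: no change — [vonemtmi]
/mivfopoyo/:
  A Final Vowel Raising: [mivfopoyo] → [mivfopoyu]
  B Cluster Epenthesis: no change — [mivfopoyu]
  C Syncope: [mivfopoyu] → [mvfopoyu]
  D Final Devoicing: no change — [mvfopoyu]
/osugeyav/:
  A Final Vowel Raising: no change — [osugeyav]
  B Cluster Epenthesis: no change — [osugeyav]
  C Syncope: [osugeyav] → [osgeyav]
  D Final Devoicing: [osgeyav] → [osgeyaf]

[vonemtmi], [mvfopoyu], [osgeyaf]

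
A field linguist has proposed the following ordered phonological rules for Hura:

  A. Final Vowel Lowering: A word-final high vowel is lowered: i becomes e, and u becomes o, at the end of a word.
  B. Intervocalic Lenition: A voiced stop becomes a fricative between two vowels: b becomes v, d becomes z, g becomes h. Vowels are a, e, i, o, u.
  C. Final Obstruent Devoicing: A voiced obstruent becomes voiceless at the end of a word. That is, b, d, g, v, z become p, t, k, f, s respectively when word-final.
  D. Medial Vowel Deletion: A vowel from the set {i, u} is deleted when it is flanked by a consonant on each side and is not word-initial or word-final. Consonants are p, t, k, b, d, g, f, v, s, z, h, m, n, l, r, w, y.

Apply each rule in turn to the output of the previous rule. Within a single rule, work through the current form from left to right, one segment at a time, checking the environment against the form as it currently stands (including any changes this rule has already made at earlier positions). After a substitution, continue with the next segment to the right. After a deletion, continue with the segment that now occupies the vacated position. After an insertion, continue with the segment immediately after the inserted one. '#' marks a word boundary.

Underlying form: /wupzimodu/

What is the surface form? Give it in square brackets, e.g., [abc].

A Final Vowel Lowering: [wupzimodu] → [wupzimodo]
B Intervocalic Lenition: [wupzimodo] → [wupzimozo]
C Final Obstruent Devoicing: no change — [wupzimozo]
D Medial Vowel Deletion: [wupzimozo] → [wpzmozo]

[wpzmozo]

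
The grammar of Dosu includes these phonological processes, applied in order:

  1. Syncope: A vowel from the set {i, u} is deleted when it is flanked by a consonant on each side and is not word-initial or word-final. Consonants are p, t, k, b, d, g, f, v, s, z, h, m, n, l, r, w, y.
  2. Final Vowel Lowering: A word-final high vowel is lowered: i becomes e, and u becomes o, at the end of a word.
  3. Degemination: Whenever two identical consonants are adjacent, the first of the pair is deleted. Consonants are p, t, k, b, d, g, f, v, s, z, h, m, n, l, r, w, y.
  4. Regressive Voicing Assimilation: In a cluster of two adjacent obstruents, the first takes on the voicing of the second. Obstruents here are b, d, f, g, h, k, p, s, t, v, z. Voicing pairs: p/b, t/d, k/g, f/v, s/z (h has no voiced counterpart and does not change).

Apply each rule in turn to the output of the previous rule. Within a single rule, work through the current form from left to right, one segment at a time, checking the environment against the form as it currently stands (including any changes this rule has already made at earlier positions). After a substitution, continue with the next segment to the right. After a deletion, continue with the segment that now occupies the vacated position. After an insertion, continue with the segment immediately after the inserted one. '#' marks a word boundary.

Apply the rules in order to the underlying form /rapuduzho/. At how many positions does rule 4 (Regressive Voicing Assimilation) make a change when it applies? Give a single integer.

2

1 Syncope: [rapuduzho] → [rapdzho]
2 Final Vowel Lowering: no change — [rapdzho]
3 Degemination: no change — [rapdzho]
4 Regressive Voicing Assimilation: [rapdzho] → [rabdsho]
Rule 4 changed 2 position(s).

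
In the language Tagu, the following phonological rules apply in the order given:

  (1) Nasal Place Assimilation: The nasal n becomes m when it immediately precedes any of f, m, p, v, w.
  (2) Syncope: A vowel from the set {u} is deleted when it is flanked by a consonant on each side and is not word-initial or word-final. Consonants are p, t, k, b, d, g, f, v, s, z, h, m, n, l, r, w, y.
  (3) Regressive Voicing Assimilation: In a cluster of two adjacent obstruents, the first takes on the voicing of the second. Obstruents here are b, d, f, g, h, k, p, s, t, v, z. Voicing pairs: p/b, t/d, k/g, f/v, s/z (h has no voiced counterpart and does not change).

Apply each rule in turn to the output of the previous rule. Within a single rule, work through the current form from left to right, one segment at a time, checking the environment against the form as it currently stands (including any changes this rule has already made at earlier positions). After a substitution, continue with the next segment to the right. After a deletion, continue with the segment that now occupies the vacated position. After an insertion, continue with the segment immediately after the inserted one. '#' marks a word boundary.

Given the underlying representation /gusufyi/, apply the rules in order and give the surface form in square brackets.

[ksfyi]

(1) Nasal Place Assimilation: no change — [gusufyi]
(2) Syncope: [gusufyi] → [gsfyi]
(3) Regressive Voicing Assimilation: [gsfyi] → [ksfyi]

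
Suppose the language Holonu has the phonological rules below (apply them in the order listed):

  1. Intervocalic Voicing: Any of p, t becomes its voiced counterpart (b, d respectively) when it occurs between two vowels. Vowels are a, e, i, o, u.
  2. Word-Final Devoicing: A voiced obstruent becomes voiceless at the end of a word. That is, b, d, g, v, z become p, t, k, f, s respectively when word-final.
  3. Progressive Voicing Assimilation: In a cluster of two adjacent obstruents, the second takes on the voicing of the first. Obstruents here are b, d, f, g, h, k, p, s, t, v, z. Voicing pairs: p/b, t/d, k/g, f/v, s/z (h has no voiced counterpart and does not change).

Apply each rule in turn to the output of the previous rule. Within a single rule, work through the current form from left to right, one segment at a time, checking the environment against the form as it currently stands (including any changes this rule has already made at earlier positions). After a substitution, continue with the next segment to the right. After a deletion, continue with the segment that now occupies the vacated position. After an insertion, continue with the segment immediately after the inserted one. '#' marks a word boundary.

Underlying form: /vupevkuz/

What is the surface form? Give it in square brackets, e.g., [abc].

1 Intervocalic Voicing: [vupevkuz] → [vubevkuz]
2 Word-Final Devoicing: [vubevkuz] → [vubevkus]
3 Progressive Voicing Assimilation: [vubevkus] → [vubevgus]

[vubevgus]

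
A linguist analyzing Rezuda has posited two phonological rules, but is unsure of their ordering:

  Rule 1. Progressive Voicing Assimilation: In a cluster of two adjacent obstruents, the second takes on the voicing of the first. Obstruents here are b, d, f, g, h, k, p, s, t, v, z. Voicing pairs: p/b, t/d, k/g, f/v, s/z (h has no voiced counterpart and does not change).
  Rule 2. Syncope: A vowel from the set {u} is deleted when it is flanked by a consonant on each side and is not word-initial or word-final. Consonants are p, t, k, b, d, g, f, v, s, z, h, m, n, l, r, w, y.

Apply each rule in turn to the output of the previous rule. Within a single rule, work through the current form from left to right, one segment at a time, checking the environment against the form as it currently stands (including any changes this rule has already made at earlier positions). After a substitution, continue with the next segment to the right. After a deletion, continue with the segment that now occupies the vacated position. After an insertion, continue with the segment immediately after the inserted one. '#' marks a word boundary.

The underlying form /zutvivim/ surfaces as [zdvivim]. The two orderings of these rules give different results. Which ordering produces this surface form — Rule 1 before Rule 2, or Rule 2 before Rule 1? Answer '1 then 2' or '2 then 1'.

2 then 1

Order 1 then 2:
  1 Progressive Voicing Assimilation: [zutvivim] → [zutfivim]
  2 Syncope: [zutfivim] → [ztfivim]
  result: [ztfivim]
Order 2 then 1:
  2 Syncope: [zutvivim] → [ztvivim]
  1 Progressive Voicing Assimilation: [ztvivim] → [zdvivim]
  result: [zdvivim]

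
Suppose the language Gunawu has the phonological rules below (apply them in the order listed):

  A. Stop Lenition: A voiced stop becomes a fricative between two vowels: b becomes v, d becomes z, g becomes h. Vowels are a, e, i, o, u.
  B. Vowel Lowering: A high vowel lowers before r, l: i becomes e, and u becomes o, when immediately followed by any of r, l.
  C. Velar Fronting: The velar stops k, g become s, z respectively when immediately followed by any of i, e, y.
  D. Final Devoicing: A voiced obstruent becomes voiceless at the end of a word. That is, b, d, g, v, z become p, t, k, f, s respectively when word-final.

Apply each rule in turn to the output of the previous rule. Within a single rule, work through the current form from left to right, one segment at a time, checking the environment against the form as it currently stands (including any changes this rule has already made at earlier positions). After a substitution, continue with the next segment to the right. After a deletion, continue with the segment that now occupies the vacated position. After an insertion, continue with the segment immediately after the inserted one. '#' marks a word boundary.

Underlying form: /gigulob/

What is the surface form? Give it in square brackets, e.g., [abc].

[ziholop]

A Stop Lenition: [gigulob] → [gihulob]
B Vowel Lowering: [gihulob] → [giholob]
C Velar Fronting: [giholob] → [ziholob]
D Final Devoicing: [ziholob] → [ziholop]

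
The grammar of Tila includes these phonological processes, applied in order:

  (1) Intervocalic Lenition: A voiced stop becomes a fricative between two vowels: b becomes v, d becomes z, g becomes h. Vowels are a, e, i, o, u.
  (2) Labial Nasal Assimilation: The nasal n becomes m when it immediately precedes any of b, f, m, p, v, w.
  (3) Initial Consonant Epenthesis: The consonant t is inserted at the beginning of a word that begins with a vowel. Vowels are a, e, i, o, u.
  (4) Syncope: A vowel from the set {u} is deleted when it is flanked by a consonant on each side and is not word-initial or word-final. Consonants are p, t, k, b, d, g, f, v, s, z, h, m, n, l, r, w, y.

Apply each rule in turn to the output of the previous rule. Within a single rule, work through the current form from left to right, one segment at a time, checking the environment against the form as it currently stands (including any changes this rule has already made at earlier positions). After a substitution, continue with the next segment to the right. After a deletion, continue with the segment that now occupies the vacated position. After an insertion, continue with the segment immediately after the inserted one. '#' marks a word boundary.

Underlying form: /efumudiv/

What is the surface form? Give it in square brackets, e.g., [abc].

(1) Intervocalic Lenition: [efumudiv] → [efumuziv]
(2) Labial Nasal Assimilation: no change — [efumuziv]
(3) Initial Consonant Epenthesis: [efumuziv] → [tefumuziv]
(4) Syncope: [tefumuziv] → [tefmziv]

[tefmziv]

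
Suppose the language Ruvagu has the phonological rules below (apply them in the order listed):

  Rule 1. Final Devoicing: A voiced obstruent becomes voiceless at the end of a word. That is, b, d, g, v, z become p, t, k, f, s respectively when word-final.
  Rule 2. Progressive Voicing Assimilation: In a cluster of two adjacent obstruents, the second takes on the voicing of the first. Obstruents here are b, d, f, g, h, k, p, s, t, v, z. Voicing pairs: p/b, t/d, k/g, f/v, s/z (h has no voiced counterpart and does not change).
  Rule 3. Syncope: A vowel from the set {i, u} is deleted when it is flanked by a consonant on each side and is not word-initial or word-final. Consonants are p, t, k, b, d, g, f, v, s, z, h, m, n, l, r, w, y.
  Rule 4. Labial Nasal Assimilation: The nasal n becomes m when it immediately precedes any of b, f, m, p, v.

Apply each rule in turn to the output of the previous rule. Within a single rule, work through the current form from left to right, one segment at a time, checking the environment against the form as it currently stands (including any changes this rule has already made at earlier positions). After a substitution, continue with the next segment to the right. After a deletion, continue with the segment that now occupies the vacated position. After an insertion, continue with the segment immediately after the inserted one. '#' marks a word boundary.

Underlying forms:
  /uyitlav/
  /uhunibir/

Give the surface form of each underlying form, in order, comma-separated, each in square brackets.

[uytlaf], [uhmbr]

/uyitlav/:
  Rule 1 Final Devoicing: [uyitlav] → [uyitlaf]
  Rule 2 Progressive Voicing Assimilation: no change — [uyitlaf]
  Rule 3 Syncope: [uyitlaf] → [uytlaf]
  Rule 4 Labial Nasal Assimilation: no change — [uytlaf]
/uhunibir/:
  Rule 1 Final Devoicing: no change — [uhunibir]
  Rule 2 Progressive Voicing Assimilation: no change — [uhunibir]
  Rule 3 Syncope: [uhunibir] → [uhnbr]
  Rule 4 Labial Nasal Assimilation: [uhnbr] → [uhmbr]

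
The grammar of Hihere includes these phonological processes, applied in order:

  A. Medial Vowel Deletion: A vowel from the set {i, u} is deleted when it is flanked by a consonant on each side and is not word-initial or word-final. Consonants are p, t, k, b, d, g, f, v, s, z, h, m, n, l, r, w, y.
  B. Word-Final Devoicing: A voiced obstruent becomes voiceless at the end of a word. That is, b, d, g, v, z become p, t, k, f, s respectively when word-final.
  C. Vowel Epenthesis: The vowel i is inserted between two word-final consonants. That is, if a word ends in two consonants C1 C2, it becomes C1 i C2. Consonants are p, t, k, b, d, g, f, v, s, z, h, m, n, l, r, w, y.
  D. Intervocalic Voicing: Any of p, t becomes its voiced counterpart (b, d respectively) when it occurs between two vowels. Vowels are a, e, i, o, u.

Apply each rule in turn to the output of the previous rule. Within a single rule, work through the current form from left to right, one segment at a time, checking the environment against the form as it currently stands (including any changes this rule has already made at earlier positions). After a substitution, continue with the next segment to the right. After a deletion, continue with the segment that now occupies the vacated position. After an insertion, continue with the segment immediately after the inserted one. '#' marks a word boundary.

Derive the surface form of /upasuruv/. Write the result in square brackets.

A Medial Vowel Deletion: [upasuruv] → [upasrv]
B Word-Final Devoicing: [upasrv] → [upasrf]
C Vowel Epenthesis: [upasrf] → [upasrif]
D Intervocalic Voicing: [upasrif] → [ubasrif]

[ubasrif]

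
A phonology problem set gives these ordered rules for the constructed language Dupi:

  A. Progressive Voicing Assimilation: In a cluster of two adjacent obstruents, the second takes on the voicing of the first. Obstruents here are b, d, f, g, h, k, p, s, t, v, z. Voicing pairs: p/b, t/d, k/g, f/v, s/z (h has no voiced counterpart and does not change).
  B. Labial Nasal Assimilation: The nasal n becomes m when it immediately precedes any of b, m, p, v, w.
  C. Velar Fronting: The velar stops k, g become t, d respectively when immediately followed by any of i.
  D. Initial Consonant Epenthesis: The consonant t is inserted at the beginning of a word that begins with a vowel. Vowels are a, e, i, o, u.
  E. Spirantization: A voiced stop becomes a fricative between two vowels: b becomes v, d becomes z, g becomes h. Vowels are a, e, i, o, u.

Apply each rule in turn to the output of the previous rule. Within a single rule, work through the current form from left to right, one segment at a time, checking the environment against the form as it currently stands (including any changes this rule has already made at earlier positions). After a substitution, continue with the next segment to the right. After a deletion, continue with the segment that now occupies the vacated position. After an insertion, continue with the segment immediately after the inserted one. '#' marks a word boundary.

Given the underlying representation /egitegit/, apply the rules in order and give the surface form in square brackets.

A Progressive Voicing Assimilation: no change — [egitegit]
B Labial Nasal Assimilation: no change — [egitegit]
C Velar Fronting: [egitegit] → [editedit]
D Initial Consonant Epenthesis: [editedit] → [teditedit]
E Spirantization: [teditedit] → [tezitezit]

[tezitezit]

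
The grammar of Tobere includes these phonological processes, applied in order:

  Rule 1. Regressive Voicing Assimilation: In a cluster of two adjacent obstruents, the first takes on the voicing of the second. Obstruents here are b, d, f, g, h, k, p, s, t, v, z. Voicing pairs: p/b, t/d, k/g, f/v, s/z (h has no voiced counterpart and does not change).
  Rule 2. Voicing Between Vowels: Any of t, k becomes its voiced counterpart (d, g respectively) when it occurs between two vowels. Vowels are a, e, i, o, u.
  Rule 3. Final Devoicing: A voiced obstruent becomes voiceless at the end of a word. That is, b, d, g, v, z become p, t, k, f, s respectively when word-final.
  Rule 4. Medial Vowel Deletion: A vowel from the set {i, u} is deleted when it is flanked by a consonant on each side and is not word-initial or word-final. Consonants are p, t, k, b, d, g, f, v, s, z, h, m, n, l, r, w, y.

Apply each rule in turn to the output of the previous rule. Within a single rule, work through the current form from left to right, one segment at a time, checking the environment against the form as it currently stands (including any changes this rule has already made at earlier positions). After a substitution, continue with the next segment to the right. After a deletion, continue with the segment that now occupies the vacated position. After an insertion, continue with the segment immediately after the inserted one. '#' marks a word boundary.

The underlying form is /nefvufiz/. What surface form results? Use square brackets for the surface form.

Rule 1 Regressive Voicing Assimilation: [nefvufiz] → [nevvufiz]
Rule 2 Voicing Between Vowels: no change — [nevvufiz]
Rule 3 Final Devoicing: [nevvufiz] → [nevvufis]
Rule 4 Medial Vowel Deletion: [nevvufis] → [nevvfs]

[nevvfs]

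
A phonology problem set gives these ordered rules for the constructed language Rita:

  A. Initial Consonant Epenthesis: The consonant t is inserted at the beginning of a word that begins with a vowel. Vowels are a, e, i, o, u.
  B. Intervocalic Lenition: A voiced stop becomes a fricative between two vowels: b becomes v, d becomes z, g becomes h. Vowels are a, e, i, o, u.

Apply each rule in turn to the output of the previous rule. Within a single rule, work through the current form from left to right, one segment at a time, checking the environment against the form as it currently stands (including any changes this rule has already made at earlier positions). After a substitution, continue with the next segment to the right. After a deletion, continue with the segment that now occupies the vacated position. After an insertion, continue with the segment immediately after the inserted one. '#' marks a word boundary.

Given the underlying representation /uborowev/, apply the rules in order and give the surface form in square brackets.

[tuvorowev]

A Initial Consonant Epenthesis: [uborowev] → [tuborowev]
B Intervocalic Lenition: [tuborowev] → [tuvorowev]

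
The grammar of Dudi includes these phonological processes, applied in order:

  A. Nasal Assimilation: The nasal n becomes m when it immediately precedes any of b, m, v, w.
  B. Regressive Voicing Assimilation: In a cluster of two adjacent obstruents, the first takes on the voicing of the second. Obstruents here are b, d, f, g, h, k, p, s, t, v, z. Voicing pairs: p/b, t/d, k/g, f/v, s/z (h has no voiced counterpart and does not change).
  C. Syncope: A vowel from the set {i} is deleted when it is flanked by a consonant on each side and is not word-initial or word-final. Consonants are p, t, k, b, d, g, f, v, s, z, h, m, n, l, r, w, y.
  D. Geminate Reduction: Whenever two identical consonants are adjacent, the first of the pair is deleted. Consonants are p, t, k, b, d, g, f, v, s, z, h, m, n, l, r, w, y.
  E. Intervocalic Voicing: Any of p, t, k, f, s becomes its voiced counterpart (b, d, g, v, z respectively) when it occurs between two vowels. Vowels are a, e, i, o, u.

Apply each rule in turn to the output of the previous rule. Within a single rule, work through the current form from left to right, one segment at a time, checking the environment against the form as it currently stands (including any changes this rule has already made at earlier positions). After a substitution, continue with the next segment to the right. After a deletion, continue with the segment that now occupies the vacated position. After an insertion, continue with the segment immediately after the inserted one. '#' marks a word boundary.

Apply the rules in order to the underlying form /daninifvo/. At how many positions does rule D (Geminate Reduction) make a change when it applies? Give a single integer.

2

A Nasal Assimilation: no change — [daninifvo]
B Regressive Voicing Assimilation: [daninifvo] → [daninivvo]
C Syncope: [daninivvo] → [dannvvo]
D Geminate Reduction: [dannvvo] → [danvo]
E Intervocalic Voicing: no change — [danvo]
Rule D changed 2 position(s).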